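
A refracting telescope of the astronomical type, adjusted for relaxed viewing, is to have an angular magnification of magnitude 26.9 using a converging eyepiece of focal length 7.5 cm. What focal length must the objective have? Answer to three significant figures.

202 cm

|M| = f_obj/|f_eye|, so f_obj = |M| x |f_eye| = 26.9 x 7.5 = 201.750 cm.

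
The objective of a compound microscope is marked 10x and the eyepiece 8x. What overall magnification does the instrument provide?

The overall magnification of a compound microscope is the product of the objective and eyepiece magnifications:
M = M_obj x M_eye = 10 x 8 = 80.

80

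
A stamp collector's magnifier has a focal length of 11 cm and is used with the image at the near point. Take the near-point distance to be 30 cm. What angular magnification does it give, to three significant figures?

3.73

M = 1 + D/f = 1 + 30/11 = 3.727.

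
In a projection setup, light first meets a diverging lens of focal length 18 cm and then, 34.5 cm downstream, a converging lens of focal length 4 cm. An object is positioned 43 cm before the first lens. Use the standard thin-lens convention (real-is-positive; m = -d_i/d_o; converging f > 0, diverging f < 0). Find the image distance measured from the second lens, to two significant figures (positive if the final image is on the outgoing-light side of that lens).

4.4 cm

Applying the thin-lens equation to the first lens, 1/(-18) = 1/43 + 1/d_i1, which gives d_i1 = -12.689 cm.
With d_i1 < 0 the first image is virtual and lies on the object side; the object distance for lens 2 is d_o2 = 34.5 - (-12.689) = 47.189 cm.
Applying the thin-lens equation again with f_2 = 4 cm and d_o2 = 47.189 cm gives d_i2 = 4.370 cm.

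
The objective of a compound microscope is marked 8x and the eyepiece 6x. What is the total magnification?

48

The overall magnification of a compound microscope is the product of the objective and eyepiece magnifications:
M = M_obj x M_eye = 8 x 6 = 48.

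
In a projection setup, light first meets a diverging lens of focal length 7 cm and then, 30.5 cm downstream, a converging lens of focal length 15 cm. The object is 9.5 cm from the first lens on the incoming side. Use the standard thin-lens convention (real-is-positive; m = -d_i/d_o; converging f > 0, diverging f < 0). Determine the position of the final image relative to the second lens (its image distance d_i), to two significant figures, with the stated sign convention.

Lens 1: 1/d_i1 = 1/f_1 - 1/d_o1 = 1/(-7) - 1/9.5 = -0.24812 cm^-1, so d_i1 = -4.030 cm.
With d_i1 < 0 the first image is virtual and lies on the object side; the object distance for lens 2 is d_o2 = 30.5 - (-4.030) = 34.530 cm.
Lens 2: 1/d_i2 = 1/f_2 - 1/d_o2 = 1/15 - 1/(34.530) = 0.03771 cm^-1, so d_i2 = 26.521 cm.

27 cm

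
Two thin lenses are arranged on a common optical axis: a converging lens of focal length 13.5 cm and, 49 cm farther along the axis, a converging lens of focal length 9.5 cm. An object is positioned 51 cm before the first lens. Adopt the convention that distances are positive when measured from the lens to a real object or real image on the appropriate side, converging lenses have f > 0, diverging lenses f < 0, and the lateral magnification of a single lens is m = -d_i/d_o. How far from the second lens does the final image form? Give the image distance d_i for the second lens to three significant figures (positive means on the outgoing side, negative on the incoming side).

First lens: d_i1 = 1/(1/13.5 - 1/51) = 18.360 cm.
The intermediate image is 18.360 cm to the right of lens 1, so d_o2 = L - d_i1 = 49 - 18.360 = 30.640 cm.
Second lens: d_i2 = 1/(1/9.5 - 1/(30.640)) = 13.769 cm.

13.8 cm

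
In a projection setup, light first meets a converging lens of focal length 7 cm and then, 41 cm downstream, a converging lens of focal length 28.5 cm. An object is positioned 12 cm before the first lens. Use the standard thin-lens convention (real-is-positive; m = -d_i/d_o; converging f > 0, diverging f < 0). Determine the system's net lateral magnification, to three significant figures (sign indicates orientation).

-9.28

First lens: d_i1 = 1/(1/7 - 1/12) = 16.800 cm.
m_1 = -(16.800)/12 = -1.4000.
That image sits 24.200 cm in front of the second lens, so d_o2 = 24.200 cm.
Second lens: d_i2 = 1/(1/28.5 - 1/(24.200)) = -160.395 cm.
m_2 = -(-160.395)/(24.200) = 6.6279.
The system's lateral magnification is m_1 m_2 = (-1.4000)(6.6279) = -9.2791.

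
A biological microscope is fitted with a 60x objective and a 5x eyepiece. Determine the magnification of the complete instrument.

300

The overall magnification of a compound microscope is the product of the objective and eyepiece magnifications:
M = M_obj x M_eye = 60 x 5 = 300.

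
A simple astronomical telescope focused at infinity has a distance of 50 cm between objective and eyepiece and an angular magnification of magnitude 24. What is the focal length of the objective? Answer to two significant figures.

48 cm

In normal adjustment the tube length equals f_obj + f_eye and |M| = f_obj/f_eye.
So f_obj = 24 f_eye and 24 f_eye + f_eye = 50 cm, giving f_eye = 50/25 = 2.000 cm and f_obj = 48.000 cm.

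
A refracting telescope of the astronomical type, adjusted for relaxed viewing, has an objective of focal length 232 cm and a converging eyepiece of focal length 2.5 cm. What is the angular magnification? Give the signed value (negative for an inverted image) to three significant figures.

-92.8

M = -f_obj/f_eye = -232/(2.5) = -92.800.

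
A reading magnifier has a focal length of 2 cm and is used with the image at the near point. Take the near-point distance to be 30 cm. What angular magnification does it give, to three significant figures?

16.0

M = 1 + D/f = 1 + 30/2 = 16.000.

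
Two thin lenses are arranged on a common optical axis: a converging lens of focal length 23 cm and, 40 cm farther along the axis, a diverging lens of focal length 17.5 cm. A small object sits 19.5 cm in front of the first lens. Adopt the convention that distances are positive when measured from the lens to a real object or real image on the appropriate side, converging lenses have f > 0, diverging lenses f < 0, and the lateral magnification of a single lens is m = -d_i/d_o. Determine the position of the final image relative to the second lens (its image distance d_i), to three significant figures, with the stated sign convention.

Lens 1: 1/d_i1 = 1/f_1 - 1/d_o1 = 1/23 - 1/19.5 = -0.00780 cm^-1, so d_i1 = -128.143 cm.
With d_i1 < 0 the first image is virtual and lies on the object side; the object distance for lens 2 is d_o2 = 40 - (-128.143) = 168.143 cm.
Lens 2: 1/d_i2 = 1/f_2 - 1/d_o2 = 1/(-17.5) - 1/(168.143) = -0.06309 cm^-1, so d_i2 = -15.850 cm.

-15.9 cm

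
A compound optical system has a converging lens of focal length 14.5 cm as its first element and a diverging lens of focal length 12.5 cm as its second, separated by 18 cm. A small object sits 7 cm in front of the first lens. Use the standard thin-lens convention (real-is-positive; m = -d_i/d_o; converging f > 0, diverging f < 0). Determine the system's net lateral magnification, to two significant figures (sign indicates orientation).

0.55

Lens 1: 1/d_i1 = 1/f_1 - 1/d_o1 = 1/14.5 - 1/7 = -0.07389 cm^-1, so d_i1 = -13.533 cm.
m_1 = -(-13.533)/7 = 1.9333.
With d_i1 < 0 the first image is virtual and lies on the object side; the object distance for lens 2 is d_o2 = 18 - (-13.533) = 31.533 cm.
Lens 2: 1/d_i2 = 1/f_2 - 1/d_o2 = 1/(-12.5) - 1/(31.533) = -0.11171 cm^-1, so d_i2 = -8.952 cm.
m_2 = -(-8.952)/(31.533) = 0.2839.
Total m = m_1 x m_2 = (1.9333)(0.2839) = 0.5488.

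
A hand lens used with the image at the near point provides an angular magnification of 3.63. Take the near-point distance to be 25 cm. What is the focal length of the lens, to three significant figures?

9.51 cm

For the image at the near point, M = 1 + D/f.
f = D/(M - 1) = 25/(3.63 - 1) = 9.506 cm.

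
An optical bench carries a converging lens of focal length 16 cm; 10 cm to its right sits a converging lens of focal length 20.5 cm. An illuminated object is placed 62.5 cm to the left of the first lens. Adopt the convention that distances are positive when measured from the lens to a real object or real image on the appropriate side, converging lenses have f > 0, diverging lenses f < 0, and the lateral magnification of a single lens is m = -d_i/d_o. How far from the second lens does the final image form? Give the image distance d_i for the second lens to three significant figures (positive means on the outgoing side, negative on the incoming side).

Applying the thin-lens equation to the first lens, 1/16 = 1/62.5 + 1/d_i1, which gives d_i1 = 21.505 cm.
Since 21.505 cm > 10 cm, the first image lies past the second lens and serves as a virtual object: d_o2 = L - d_i1 = -11.505 cm.
Applying the thin-lens equation again with f_2 = 20.5 cm and d_o2 = -11.505 cm gives d_i2 = 7.369 cm.

7.37 cm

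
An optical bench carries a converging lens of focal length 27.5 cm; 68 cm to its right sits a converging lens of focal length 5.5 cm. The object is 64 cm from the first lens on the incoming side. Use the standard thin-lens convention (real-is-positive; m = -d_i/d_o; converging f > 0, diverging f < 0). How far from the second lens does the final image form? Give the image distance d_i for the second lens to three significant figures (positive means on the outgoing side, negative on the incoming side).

Lens 1: 1/d_i1 = 1/f_1 - 1/d_o1 = 1/27.5 - 1/64 = 0.02074 cm^-1, so d_i1 = 48.219 cm.
Object distance for lens 2: d_o2 = 68 - 48.219 = 19.781 cm.
Lens 2: 1/d_i2 = 1/f_2 - 1/d_o2 = 1/5.5 - 1/(19.781) = 0.13126 cm^-1, so d_i2 = 7.618 cm.

7.62 cm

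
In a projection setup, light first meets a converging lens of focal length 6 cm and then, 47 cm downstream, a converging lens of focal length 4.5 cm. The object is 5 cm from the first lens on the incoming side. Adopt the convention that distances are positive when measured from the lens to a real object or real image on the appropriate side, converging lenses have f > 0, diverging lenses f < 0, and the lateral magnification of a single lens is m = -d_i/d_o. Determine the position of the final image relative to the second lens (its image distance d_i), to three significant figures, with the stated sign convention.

Lens 1: 1/d_i1 = 1/f_1 - 1/d_o1 = 1/6 - 1/5 = -0.03333 cm^-1, so d_i1 = -30.000 cm.
With d_i1 < 0 the first image is virtual and lies on the object side; the object distance for lens 2 is d_o2 = 47 - (-30.000) = 77.000 cm.
Lens 2: 1/d_i2 = 1/f_2 - 1/d_o2 = 1/4.5 - 1/(77.000) = 0.20924 cm^-1, so d_i2 = 4.779 cm.

4.78 cm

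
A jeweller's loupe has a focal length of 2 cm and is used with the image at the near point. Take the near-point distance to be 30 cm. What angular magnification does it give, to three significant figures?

M = 1 + D/f = 1 + 30/2 = 16.000.

16.0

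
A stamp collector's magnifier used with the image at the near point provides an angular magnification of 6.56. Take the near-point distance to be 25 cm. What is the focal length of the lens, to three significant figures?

4.50 cm

For the image at the near point, M = 1 + D/f.
f = D/(M - 1) = 25/(6.56 - 1) = 4.496 cm.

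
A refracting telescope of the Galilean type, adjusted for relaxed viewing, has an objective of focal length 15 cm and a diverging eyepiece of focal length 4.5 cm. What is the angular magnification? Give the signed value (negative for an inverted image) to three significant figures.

3.33

M = -f_obj/f_eye = -15/(-4.5) = 3.333.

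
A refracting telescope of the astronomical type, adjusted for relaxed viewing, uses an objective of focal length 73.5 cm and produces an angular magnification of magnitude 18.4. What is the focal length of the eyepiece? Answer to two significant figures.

|M| = f_obj/f_eye, so f_eye = f_obj/|M| = 73.5/18.4 = 3.995 cm.

4.0 cm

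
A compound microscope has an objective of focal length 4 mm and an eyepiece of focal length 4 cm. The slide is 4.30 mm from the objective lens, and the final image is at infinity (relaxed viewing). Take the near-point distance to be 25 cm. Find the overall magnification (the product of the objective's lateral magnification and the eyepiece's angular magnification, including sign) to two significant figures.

-83

Convert to cm: f_obj = 4 mm = 0.4 cm; d_o = 4.30 mm = 0.43 cm.
Objective: 1/d_i = 1/f_obj - 1/d_o = 1/0.4 - 1/0.43 = 0.17442 cm^-1, so d_i = 5.733 cm.
m_obj = -d_i/d_o = -5.733/0.43 = -13.333.
Eyepiece angular magnification (image at infinity): M_eye = D/f_e = 25/4 = 6.250.
Overall M = m_obj x M_eye = (-13.333)(6.250) = -83.33.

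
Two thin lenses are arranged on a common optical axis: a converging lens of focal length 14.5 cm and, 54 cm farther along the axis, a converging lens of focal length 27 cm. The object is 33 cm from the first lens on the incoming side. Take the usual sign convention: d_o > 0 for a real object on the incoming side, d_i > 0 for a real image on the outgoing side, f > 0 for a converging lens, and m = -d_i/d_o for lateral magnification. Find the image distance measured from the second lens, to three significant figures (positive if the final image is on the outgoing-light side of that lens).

Applying the thin-lens equation to the first lens, 1/14.5 = 1/33 + 1/d_i1, which gives d_i1 = 25.865 cm.
The intermediate image is 25.865 cm to the right of lens 1, so d_o2 = L - d_i1 = 54 - 25.865 = 28.135 cm.
Applying the thin-lens equation again with f_2 = 27 cm and d_o2 = 28.135 cm gives d_i2 = 669.214 cm.

669 cm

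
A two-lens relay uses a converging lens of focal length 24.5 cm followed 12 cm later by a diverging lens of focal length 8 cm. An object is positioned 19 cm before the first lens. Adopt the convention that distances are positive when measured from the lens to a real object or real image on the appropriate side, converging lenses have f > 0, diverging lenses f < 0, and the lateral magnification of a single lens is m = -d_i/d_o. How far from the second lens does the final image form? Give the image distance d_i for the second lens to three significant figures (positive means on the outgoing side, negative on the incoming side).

-7.39 cm

Lens 1: 1/d_i1 = 1/f_1 - 1/d_o1 = 1/24.5 - 1/19 = -0.01182 cm^-1, so d_i1 = -84.636 cm.
With d_i1 < 0 the first image is virtual and lies on the object side; the object distance for lens 2 is d_o2 = 12 - (-84.636) = 96.636 cm.
Lens 2: 1/d_i2 = 1/f_2 - 1/d_o2 = 1/(-8) - 1/(96.636) = -0.13535 cm^-1, so d_i2 = -7.388 cm.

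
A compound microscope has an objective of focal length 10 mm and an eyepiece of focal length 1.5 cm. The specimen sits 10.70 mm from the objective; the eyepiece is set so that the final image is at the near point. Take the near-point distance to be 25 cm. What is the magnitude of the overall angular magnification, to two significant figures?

Convert to cm: f_obj = 10 mm = 1 cm; d_o = 10.70 mm = 1.07 cm.
Objective: 1/d_i = 1/f_obj - 1/d_o = 1/1 - 1/1.07 = 0.06542 cm^-1, so d_i = 15.286 cm.
m_obj = -d_i/d_o = -15.286/1.07 = -14.286.
Eyepiece angular magnification (image at near point): M_eye = 1 + D/f_e = 1 + 25/1.5 = 17.667.
Overall M = m_obj x M_eye = (-14.286)(17.667) = -252.38.
|M| = 252.38.

250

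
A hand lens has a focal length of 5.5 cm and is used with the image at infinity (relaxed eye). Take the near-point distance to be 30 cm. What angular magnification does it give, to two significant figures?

5.5

M = D/f = 30/5.5 = 5.455.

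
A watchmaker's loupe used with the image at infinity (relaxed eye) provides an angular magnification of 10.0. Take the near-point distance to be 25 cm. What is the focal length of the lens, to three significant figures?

For the image at infinity, M = D/f.
f = D/M = 25/10.0 = 2.500 cm.

2.50 cm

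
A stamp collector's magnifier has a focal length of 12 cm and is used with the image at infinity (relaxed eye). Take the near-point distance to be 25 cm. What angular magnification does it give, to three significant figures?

2.08

M = D/f = 25/12 = 2.083.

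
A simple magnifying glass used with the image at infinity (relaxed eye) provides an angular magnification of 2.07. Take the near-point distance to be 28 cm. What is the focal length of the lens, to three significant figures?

13.5 cm

For the image at infinity, M = D/f.
f = D/M = 28/2.07 = 13.527 cm.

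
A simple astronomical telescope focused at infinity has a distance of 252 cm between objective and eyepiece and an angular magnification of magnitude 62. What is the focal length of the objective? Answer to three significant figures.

248 cm

In normal adjustment the tube length equals f_obj + f_eye and |M| = f_obj/f_eye.
So f_obj = 62 f_eye and 62 f_eye + f_eye = 252 cm, giving f_eye = 252/63 = 4.000 cm and f_obj = 248.000 cm.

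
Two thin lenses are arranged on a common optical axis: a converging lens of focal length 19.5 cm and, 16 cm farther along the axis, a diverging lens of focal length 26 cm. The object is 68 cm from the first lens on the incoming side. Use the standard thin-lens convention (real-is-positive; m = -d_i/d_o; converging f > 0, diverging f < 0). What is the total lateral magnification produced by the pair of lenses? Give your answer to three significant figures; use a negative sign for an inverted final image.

-0.713

Applying the thin-lens equation to the first lens, 1/19.5 = 1/68 + 1/d_i1, which gives d_i1 = 27.340 cm.
Its lateral magnification is m_1 = -d_i1/d_o1 = -(27.340)/68 = -0.4021.
Since 27.340 cm > 16 cm, the first image lies past the second lens and serves as a virtual object: d_o2 = L - d_i1 = -11.340 cm.
Applying the thin-lens equation again with f_2 = -26 cm and d_o2 = -11.340 cm gives d_i2 = 20.113 cm.
m_2 = -(20.113)/(-11.340) = 1.7736.
Total m = m_1 x m_2 = (-0.4021)(1.7736) = -0.7131.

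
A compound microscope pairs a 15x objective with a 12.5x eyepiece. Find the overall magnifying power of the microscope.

The overall magnification of a compound microscope is the product of the objective and eyepiece magnifications:
M = M_obj x M_eye = 15 x 12.5 = 187.5.

187.5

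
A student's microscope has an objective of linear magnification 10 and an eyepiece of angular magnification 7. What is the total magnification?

70

The overall magnification of a compound microscope is the product of the objective and eyepiece magnifications:
M = M_obj x M_eye = 10 x 7 = 70.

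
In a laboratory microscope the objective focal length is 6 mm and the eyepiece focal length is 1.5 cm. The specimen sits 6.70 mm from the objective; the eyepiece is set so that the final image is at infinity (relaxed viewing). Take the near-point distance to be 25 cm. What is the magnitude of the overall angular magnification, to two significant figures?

Convert to cm: f_obj = 6 mm = 0.6 cm; d_o = 6.70 mm = 0.67 cm.
Objective: 1/d_i = 1/f_obj - 1/d_o = 1/0.6 - 1/0.67 = 0.17413 cm^-1, so d_i = 5.743 cm.
m_obj = -d_i/d_o = -5.743/0.67 = -8.571.
Eyepiece angular magnification (image at infinity): M_eye = D/f_e = 25/1.5 = 16.667.
Overall M = m_obj x M_eye = (-8.571)(16.667) = -142.86.
|M| = 142.86.

140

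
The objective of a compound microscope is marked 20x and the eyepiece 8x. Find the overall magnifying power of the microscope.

The overall magnification of a compound microscope is the product of the objective and eyepiece magnifications:
M = M_obj x M_eye = 20 x 8 = 160.

160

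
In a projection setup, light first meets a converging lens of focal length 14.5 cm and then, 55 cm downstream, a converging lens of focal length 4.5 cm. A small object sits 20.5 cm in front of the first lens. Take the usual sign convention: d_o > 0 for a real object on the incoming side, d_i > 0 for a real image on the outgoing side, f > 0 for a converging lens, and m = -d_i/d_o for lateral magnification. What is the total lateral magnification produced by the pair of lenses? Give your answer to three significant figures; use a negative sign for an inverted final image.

11.3

Lens 1: 1/d_i1 = 1/f_1 - 1/d_o1 = 1/14.5 - 1/20.5 = 0.02019 cm^-1, so d_i1 = 49.542 cm.
m_1 = -(49.542)/20.5 = -2.4167.
That image sits 5.458 cm in front of the second lens, so d_o2 = 5.458 cm.
Lens 2: 1/d_i2 = 1/f_2 - 1/d_o2 = 1/4.5 - 1/(5.458) = 0.03902 cm^-1, so d_i2 = 25.630 cm.
m_2 = -(25.630)/(5.458) = -4.6957.
Total m = m_1 x m_2 = (-2.4167)(-4.6957) = 11.3478.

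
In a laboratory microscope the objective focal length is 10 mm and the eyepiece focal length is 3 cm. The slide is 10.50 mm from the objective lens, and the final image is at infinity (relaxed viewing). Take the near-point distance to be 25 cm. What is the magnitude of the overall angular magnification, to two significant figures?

170

Convert to cm: f_obj = 10 mm = 1 cm; d_o = 10.50 mm = 1.05 cm.
Objective: 1/d_i = 1/f_obj - 1/d_o = 1/1 - 1/1.05 = 0.04762 cm^-1, so d_i = 21.000 cm.
m_obj = -d_i/d_o = -21.000/1.05 = -20.000.
Eyepiece angular magnification (image at infinity): M_eye = D/f_e = 25/3 = 8.333.
Overall M = m_obj x M_eye = (-20.000)(8.333) = -166.67.
|M| = 166.67.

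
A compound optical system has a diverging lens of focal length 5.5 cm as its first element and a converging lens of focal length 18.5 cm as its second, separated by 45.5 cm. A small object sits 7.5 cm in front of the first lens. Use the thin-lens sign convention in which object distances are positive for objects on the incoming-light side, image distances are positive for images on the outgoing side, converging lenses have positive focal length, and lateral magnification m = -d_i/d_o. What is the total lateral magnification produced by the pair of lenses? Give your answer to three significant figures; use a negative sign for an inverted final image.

-0.259

Applying the thin-lens equation to the first lens, 1/(-5.5) = 1/7.5 + 1/d_i1, which gives d_i1 = -3.173 cm.
Its lateral magnification is m_1 = -d_i1/d_o1 = -(-3.173)/7.5 = 0.4231.
With d_i1 < 0 the first image is virtual and lies on the object side; the object distance for lens 2 is d_o2 = 45.5 - (-3.173) = 48.673 cm.
Applying the thin-lens equation again with f_2 = 18.5 cm and d_o2 = 48.673 cm gives d_i2 = 29.843 cm.
m_2 = -(29.843)/(48.673) = -0.6131.
Total m = m_1 x m_2 = (0.4231)(-0.6131) = -0.2594.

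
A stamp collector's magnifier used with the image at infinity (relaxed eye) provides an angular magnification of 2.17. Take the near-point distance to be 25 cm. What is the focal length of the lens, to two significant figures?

For the image at infinity, M = D/f.
f = D/M = 25/2.17 = 11.521 cm.

12 cm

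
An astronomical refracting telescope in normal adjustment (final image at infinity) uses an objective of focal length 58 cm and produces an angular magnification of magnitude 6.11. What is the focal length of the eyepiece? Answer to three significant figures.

9.49 cm

|M| = f_obj/f_eye, so f_eye = f_obj/|M| = 58/6.11 = 9.493 cm.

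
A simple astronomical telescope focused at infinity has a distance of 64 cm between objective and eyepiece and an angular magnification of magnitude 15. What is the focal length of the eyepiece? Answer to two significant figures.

In normal adjustment the tube length equals f_obj + f_eye and |M| = f_obj/f_eye.
So f_obj = 15 f_eye and 15 f_eye + f_eye = 64 cm, giving f_eye = 64/16 = 4.000 cm and f_obj = 60.000 cm.

4.0 cm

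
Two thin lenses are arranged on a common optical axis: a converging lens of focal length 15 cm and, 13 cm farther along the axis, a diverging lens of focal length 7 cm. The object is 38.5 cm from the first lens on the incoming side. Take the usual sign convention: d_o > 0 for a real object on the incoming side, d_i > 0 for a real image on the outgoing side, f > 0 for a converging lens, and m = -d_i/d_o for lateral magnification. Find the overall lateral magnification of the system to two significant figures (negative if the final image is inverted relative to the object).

0.98

First lens: d_i1 = 1/(1/15 - 1/38.5) = 24.574 cm.
m_1 = -(24.574)/38.5 = -0.6383.
Since 24.574 cm > 13 cm, the first image lies past the second lens and serves as a virtual object: d_o2 = L - d_i1 = -11.574 cm.
Second lens: d_i2 = 1/(1/(-7) - 1/(-11.574)) = -17.712 cm.
m_2 = -(-17.712)/(-11.574) = -1.5302.
Total m = m_1 x m_2 = (-0.6383)(-1.5302) = 0.9767.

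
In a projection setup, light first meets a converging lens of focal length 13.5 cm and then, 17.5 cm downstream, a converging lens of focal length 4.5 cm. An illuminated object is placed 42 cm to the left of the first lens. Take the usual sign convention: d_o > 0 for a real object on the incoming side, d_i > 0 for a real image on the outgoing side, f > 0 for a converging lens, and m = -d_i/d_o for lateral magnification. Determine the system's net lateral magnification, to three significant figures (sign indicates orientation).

Applying the thin-lens equation to the first lens, 1/13.5 = 1/42 + 1/d_i1, which gives d_i1 = 19.895 cm.
Its lateral magnification is m_1 = -d_i1/d_o1 = -(19.895)/42 = -0.4737.
This image would form 19.895 cm past lens 1, i.e. 2.395 cm beyond lens 2, so it is a virtual object for lens 2: d_o2 = 17.5 - 19.895 = -2.395 cm.
Applying the thin-lens equation again with f_2 = 4.5 cm and d_o2 = -2.395 cm gives d_i2 = 1.563 cm.
m_2 = -(1.563)/(-2.395) = 0.6527.
Overall magnification: m = m_1 m_2 = -0.3092.

-0.309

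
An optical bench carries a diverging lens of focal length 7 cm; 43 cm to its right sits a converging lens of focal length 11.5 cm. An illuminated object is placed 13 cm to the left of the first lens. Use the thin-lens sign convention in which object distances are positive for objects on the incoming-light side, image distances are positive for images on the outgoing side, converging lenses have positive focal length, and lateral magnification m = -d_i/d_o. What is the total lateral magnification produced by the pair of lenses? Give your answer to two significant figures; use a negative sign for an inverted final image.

Lens 1: 1/d_i1 = 1/f_1 - 1/d_o1 = 1/(-7) - 1/13 = -0.21978 cm^-1, so d_i1 = -4.550 cm.
m_1 = -(-4.550)/13 = 0.3500.
With d_i1 < 0 the first image is virtual and lies on the object side; the object distance for lens 2 is d_o2 = 43 - (-4.550) = 47.550 cm.
Lens 2: 1/d_i2 = 1/f_2 - 1/d_o2 = 1/11.5 - 1/(47.550) = 0.06593 cm^-1, so d_i2 = 15.169 cm.
m_2 = -(15.169)/(47.550) = -0.3190.
Overall magnification: m = m_1 m_2 = -0.1117.

-0.11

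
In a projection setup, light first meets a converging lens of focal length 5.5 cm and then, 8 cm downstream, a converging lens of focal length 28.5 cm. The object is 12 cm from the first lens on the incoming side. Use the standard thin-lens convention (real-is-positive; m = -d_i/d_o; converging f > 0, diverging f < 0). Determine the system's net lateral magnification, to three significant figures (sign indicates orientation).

Lens 1: 1/d_i1 = 1/f_1 - 1/d_o1 = 1/5.5 - 1/12 = 0.09848 cm^-1, so d_i1 = 10.154 cm.
m_1 = -(10.154)/12 = -0.8462.
This image would form 10.154 cm past lens 1, i.e. 2.154 cm beyond lens 2, so it is a virtual object for lens 2: d_o2 = 8 - 10.154 = -2.154 cm.
Lens 2: 1/d_i2 = 1/f_2 - 1/d_o2 = 1/28.5 - 1/(-2.154) = 0.49937 cm^-1, so d_i2 = 2.003 cm.
m_2 = -(2.003)/(-2.154) = 0.9297.
The system's lateral magnification is m_1 m_2 = (-0.8462)(0.9297) = -0.7867.

-0.787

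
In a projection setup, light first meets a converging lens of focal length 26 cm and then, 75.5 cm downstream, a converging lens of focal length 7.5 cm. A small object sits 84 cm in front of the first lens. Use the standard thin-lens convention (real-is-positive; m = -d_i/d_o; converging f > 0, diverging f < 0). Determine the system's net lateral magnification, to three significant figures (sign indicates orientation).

0.111

Applying the thin-lens equation to the first lens, 1/26 = 1/84 + 1/d_i1, which gives d_i1 = 37.655 cm.
Its lateral magnification is m_1 = -d_i1/d_o1 = -(37.655)/84 = -0.4483.
That image sits 37.845 cm in front of the second lens, so d_o2 = 37.845 cm.
Applying the thin-lens equation again with f_2 = 7.5 cm and d_o2 = 37.845 cm gives d_i2 = 9.354 cm.
m_2 = -(9.354)/(37.845) = -0.2472.
Total m = m_1 x m_2 = (-0.4483)(-0.2472) = 0.1108.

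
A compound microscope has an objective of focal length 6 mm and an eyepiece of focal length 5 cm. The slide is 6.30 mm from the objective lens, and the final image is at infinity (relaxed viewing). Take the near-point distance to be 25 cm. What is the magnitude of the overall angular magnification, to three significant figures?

Convert to cm: f_obj = 6 mm = 0.6 cm; d_o = 6.30 mm = 0.63 cm.
Objective: 1/d_i = 1/f_obj - 1/d_o = 1/0.6 - 1/0.63 = 0.07937 cm^-1, so d_i = 12.600 cm.
m_obj = -d_i/d_o = -12.600/0.63 = -20.000.
Eyepiece angular magnification (image at infinity): M_eye = D/f_e = 25/5 = 5.000.
Overall M = m_obj x M_eye = (-20.000)(5.000) = -100.00.
|M| = 100.00.

100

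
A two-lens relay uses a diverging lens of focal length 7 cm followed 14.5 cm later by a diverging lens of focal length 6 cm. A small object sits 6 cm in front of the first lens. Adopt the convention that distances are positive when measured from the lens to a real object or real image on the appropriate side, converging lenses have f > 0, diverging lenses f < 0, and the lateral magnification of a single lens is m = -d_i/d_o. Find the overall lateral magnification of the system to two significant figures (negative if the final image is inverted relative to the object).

0.14

First lens: d_i1 = 1/(1/(-7) - 1/6) = -3.231 cm.
m_1 = -(-3.231)/6 = 0.5385.
The intermediate image is virtual, 3.231 cm to the left of lens 1, so d_o2 = L - d_i1 = 14.5 - (-3.231) = 17.731 cm.
Second lens: d_i2 = 1/(1/(-6) - 1/(17.731)) = -4.483 cm.
m_2 = -(-4.483)/(17.731) = 0.2528.
The system's lateral magnification is m_1 m_2 = (0.5385)(0.2528) = 0.1361.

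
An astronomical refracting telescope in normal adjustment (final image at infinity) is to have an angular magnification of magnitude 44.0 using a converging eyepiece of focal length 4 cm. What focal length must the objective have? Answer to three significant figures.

|M| = f_obj/|f_eye|, so f_obj = |M| x |f_eye| = 44.0 x 4 = 176.000 cm.

176 cm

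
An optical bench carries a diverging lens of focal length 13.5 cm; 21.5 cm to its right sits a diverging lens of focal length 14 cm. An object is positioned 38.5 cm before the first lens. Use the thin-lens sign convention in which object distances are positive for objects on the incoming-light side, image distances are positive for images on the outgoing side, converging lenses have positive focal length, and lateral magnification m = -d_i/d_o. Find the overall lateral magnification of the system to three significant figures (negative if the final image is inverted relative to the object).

First lens: d_i1 = 1/(1/(-13.5) - 1/38.5) = -9.995 cm.
m_1 = -(-9.995)/38.5 = 0.2596.
With d_i1 < 0 the first image is virtual and lies on the object side; the object distance for lens 2 is d_o2 = 21.5 - (-9.995) = 31.495 cm.
Second lens: d_i2 = 1/(1/(-14) - 1/(31.495)) = -9.692 cm.
m_2 = -(-9.692)/(31.495) = 0.3077.
The system's lateral magnification is m_1 m_2 = (0.2596)(0.3077) = 0.0799.

0.0799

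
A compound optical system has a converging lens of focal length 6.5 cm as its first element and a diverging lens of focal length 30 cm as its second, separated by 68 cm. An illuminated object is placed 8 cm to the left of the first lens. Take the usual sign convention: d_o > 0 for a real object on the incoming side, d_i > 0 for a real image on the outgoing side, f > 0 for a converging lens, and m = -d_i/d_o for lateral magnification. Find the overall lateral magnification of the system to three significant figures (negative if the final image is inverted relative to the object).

First lens: d_i1 = 1/(1/6.5 - 1/8) = 34.667 cm.
m_1 = -(34.667)/8 = -4.3333.
The intermediate image is 34.667 cm to the right of lens 1, so d_o2 = L - d_i1 = 68 - 34.667 = 33.333 cm.
Second lens: d_i2 = 1/(1/(-30) - 1/(33.333)) = -15.789 cm.
m_2 = -(-15.789)/(33.333) = 0.4737.
Total m = m_1 x m_2 = (-4.3333)(0.4737) = -2.0526.

-2.05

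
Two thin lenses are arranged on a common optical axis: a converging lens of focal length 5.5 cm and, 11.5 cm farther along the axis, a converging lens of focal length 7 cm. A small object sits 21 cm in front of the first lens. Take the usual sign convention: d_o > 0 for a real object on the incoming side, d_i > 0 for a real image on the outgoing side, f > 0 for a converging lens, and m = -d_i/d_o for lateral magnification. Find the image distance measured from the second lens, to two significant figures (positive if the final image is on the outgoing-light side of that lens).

-9.6 cm

First lens: d_i1 = 1/(1/5.5 - 1/21) = 7.452 cm.
Object distance for lens 2: d_o2 = 11.5 - 7.452 = 4.048 cm.
Second lens: d_i2 = 1/(1/7 - 1/(4.048)) = -9.601 cm.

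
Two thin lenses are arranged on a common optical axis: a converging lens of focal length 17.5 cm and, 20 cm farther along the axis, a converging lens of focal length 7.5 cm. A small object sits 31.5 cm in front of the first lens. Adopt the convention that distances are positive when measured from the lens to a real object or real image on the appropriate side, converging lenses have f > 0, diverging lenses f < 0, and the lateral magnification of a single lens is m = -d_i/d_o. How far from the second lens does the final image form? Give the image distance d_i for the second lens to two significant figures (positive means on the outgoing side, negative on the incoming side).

5.4 cm

First lens: d_i1 = 1/(1/17.5 - 1/31.5) = 39.375 cm.
This image would form 39.375 cm past lens 1, i.e. 19.375 cm beyond lens 2, so it is a virtual object for lens 2: d_o2 = 20 - 39.375 = -19.375 cm.
Second lens: d_i2 = 1/(1/7.5 - 1/(-19.375)) = 5.407 cm.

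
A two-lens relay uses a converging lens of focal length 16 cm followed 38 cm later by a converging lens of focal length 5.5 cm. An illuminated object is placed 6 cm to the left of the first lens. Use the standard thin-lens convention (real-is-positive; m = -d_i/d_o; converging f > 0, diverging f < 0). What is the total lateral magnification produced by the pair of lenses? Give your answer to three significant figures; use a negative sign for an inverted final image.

-0.209

First lens: d_i1 = 1/(1/16 - 1/6) = -9.600 cm.
m_1 = -(-9.600)/6 = 1.6000.
The intermediate image is virtual, 9.600 cm to the left of lens 1, so d_o2 = L - d_i1 = 38 - (-9.600) = 47.600 cm.
Second lens: d_i2 = 1/(1/5.5 - 1/(47.600)) = 6.219 cm.
m_2 = -(6.219)/(47.600) = -0.1306.
Total m = m_1 x m_2 = (1.6000)(-0.1306) = -0.2090.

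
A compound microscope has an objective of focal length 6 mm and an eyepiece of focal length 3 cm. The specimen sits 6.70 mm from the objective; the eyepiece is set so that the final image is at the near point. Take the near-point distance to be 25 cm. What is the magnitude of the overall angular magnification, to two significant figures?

Convert to cm: f_obj = 6 mm = 0.6 cm; d_o = 6.70 mm = 0.67 cm.
Objective: 1/d_i = 1/f_obj - 1/d_o = 1/0.6 - 1/0.67 = 0.17413 cm^-1, so d_i = 5.743 cm.
m_obj = -d_i/d_o = -5.743/0.67 = -8.571.
Eyepiece angular magnification (image at near point): M_eye = 1 + D/f_e = 1 + 25/3 = 9.333.
Overall M = m_obj x M_eye = (-8.571)(9.333) = -80.00.
|M| = 80.00.

80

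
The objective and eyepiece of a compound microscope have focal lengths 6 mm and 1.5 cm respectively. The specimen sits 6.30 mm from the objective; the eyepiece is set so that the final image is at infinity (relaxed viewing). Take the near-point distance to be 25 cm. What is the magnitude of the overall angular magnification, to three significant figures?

Convert to cm: f_obj = 6 mm = 0.6 cm; d_o = 6.30 mm = 0.63 cm.
Objective: 1/d_i = 1/f_obj - 1/d_o = 1/0.6 - 1/0.63 = 0.07937 cm^-1, so d_i = 12.600 cm.
m_obj = -d_i/d_o = -12.600/0.63 = -20.000.
Eyepiece angular magnification (image at infinity): M_eye = D/f_e = 25/1.5 = 16.667.
Overall M = m_obj x M_eye = (-20.000)(16.667) = -333.33.
|M| = 333.33.

333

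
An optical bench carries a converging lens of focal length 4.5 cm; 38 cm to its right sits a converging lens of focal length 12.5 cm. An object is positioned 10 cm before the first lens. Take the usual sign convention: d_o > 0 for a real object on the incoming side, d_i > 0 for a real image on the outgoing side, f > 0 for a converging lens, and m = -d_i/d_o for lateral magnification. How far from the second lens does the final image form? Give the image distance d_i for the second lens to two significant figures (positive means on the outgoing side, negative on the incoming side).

Lens 1: 1/d_i1 = 1/f_1 - 1/d_o1 = 1/4.5 - 1/10 = 0.12222 cm^-1, so d_i1 = 8.182 cm.
The intermediate image is 8.182 cm to the right of lens 1, so d_o2 = L - d_i1 = 38 - 8.182 = 29.818 cm.
Lens 2: 1/d_i2 = 1/f_2 - 1/d_o2 = 1/12.5 - 1/(29.818) = 0.04646 cm^-1, so d_i2 = 21.522 cm.

22 cm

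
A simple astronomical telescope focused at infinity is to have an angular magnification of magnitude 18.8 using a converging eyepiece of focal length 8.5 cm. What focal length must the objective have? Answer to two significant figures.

|M| = f_obj/|f_eye|, so f_obj = |M| x |f_eye| = 18.8 x 8.5 = 159.800 cm.

160 cm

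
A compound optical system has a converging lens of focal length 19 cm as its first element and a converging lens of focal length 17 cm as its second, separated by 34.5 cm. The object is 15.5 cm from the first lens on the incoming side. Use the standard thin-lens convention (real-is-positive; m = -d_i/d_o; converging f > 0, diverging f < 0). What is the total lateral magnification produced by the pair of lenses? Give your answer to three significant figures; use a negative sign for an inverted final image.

-0.908

Applying the thin-lens equation to the first lens, 1/19 = 1/15.5 + 1/d_i1, which gives d_i1 = -84.143 cm.
Its lateral magnification is m_1 = -d_i1/d_o1 = -(-84.143)/15.5 = 5.4286.
With d_i1 < 0 the first image is virtual and lies on the object side; the object distance for lens 2 is d_o2 = 34.5 - (-84.143) = 118.643 cm.
Applying the thin-lens equation again with f_2 = 17 cm and d_o2 = 118.643 cm gives d_i2 = 19.843 cm.
m_2 = -(19.843)/(118.643) = -0.1673.
The system's lateral magnification is m_1 m_2 = (5.4286)(-0.1673) = -0.9079.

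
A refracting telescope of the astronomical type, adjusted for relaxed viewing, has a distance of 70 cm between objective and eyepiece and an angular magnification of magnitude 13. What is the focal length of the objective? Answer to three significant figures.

In normal adjustment the tube length equals f_obj + f_eye and |M| = f_obj/f_eye.
So f_obj = 13 f_eye and 13 f_eye + f_eye = 70 cm, giving f_eye = 70/14 = 5.000 cm and f_obj = 65.000 cm.

65.0 cm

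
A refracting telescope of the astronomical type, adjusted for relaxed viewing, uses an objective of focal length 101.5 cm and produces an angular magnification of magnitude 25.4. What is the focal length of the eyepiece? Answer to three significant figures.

|M| = f_obj/f_eye, so f_eye = f_obj/|M| = 101.5/25.4 = 3.996 cm.

4.00 cm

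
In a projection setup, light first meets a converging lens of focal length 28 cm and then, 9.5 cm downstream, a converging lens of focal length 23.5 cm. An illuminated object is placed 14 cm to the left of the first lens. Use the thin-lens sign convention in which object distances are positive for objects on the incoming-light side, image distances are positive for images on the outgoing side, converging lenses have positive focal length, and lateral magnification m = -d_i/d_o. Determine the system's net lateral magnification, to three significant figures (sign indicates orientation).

-3.36

Lens 1: 1/d_i1 = 1/f_1 - 1/d_o1 = 1/28 - 1/14 = -0.03571 cm^-1, so d_i1 = -28.000 cm.
m_1 = -(-28.000)/14 = 2.0000.
The intermediate image is virtual, 28.000 cm to the left of lens 1, so d_o2 = L - d_i1 = 9.5 - (-28.000) = 37.500 cm.
Lens 2: 1/d_i2 = 1/f_2 - 1/d_o2 = 1/23.5 - 1/(37.500) = 0.01589 cm^-1, so d_i2 = 62.946 cm.
m_2 = -(62.946)/(37.500) = -1.6786.
Total m = m_1 x m_2 = (2.0000)(-1.6786) = -3.3571.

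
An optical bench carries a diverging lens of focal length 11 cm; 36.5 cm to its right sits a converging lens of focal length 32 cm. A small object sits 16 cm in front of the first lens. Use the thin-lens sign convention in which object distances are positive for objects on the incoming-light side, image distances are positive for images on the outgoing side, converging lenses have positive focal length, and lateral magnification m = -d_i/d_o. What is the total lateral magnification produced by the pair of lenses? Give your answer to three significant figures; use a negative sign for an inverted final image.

Applying the thin-lens equation to the first lens, 1/(-11) = 1/16 + 1/d_i1, which gives d_i1 = -6.519 cm.
Its lateral magnification is m_1 = -d_i1/d_o1 = -(-6.519)/16 = 0.4074.
The intermediate image is virtual, 6.519 cm to the left of lens 1, so d_o2 = L - d_i1 = 36.5 - (-6.519) = 43.019 cm.
Applying the thin-lens equation again with f_2 = 32 cm and d_o2 = 43.019 cm gives d_i2 = 124.934 cm.
m_2 = -(124.934)/(43.019) = -2.9042.
Overall magnification: m = m_1 m_2 = -1.1832.

-1.18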